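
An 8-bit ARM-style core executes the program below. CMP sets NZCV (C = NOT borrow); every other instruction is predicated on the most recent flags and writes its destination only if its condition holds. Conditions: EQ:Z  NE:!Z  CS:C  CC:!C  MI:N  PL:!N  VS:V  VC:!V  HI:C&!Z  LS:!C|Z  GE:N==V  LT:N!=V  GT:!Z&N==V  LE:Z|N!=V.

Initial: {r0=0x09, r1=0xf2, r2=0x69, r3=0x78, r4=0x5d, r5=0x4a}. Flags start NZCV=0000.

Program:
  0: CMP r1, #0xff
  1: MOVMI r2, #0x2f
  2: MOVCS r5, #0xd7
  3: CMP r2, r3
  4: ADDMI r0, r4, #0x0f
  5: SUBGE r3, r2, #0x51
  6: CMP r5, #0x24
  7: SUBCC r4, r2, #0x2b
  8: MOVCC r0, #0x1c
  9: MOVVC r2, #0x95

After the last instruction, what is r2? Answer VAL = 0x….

0: ✓ CMP  NZCV=1000
1: ✓ MOVMI  r2←0x2f
2: · MOVCS
3: ✓ CMP  NZCV=1000
4: ✓ ADDMI  r0←0x6c
5: · SUBGE
6: ✓ CMP  NZCV=0010
7: · SUBCC
8: · MOVCC
9: ✓ MOVVC  r2←0x95

VAL = 0x95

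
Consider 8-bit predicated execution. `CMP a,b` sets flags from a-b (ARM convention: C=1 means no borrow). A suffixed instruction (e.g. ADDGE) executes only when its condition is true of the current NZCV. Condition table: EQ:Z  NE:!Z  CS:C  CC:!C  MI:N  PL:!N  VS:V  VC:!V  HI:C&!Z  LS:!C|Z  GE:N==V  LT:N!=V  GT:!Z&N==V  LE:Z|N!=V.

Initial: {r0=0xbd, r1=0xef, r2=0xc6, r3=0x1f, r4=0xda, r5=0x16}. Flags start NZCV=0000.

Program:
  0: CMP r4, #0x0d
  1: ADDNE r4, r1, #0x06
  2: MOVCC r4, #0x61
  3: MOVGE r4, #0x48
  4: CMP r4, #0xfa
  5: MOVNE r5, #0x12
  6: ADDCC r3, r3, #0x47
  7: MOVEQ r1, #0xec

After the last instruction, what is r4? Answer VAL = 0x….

VAL = 0xf5

[0] flags=1010 → (cmp)
[1] flags=1010 NE?T → r4=0xf5
[2] flags=1010 CC?F → skip
[3] flags=1010 GE?F → skip
[4] flags=1000 → (cmp)
[5] flags=1000 NE?T → r5=0x12
[6] flags=1000 CC?T → r3=0x66
[7] flags=1000 EQ?F → skip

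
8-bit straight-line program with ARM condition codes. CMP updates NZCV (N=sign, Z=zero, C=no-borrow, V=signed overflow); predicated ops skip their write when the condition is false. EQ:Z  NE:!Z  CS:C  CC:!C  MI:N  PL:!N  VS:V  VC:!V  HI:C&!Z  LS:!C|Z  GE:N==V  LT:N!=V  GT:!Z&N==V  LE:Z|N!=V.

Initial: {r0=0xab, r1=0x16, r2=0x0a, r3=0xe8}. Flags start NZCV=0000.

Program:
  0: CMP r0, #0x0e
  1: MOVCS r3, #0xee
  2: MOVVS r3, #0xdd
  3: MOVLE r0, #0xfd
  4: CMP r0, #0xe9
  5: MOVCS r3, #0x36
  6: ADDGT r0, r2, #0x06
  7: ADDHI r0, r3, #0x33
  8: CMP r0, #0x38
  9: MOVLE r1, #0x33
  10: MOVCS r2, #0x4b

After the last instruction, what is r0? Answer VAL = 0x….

VAL = 0x69

[0] flags=1010 → (cmp)
[1] flags=1010 CS?T → r3=0xee
[2] flags=1010 VS?F → skip
[3] flags=1010 LE?T → r0=0xfd
[4] flags=0010 → (cmp)
[5] flags=0010 CS?T → r3=0x36
[6] flags=0010 GT?T → r0=0x10
[7] flags=0010 HI?T → r0=0x69
[8] flags=0010 → (cmp)
[9] flags=0010 LE?F → skip
[10] flags=0010 CS?T → r2=0x4b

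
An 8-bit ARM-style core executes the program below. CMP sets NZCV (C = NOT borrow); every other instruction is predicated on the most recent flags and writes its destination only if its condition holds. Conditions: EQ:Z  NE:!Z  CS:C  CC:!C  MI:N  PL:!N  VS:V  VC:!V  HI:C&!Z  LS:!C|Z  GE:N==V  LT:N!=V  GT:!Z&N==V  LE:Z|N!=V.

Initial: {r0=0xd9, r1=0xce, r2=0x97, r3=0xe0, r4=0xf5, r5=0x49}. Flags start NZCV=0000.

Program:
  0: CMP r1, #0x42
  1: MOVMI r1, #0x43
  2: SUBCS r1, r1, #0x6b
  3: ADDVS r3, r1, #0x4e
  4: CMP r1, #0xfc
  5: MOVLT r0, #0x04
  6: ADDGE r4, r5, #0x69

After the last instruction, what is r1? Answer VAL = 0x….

VAL = 0xd8

0: ✓ CMP  NZCV=1010
1: ✓ MOVMI  r1←0x43
2: ✓ SUBCS  r1←0xd8
3: · ADDVS
4: ✓ CMP  NZCV=1000
5: ✓ MOVLT  r0←0x04
6: · ADDGE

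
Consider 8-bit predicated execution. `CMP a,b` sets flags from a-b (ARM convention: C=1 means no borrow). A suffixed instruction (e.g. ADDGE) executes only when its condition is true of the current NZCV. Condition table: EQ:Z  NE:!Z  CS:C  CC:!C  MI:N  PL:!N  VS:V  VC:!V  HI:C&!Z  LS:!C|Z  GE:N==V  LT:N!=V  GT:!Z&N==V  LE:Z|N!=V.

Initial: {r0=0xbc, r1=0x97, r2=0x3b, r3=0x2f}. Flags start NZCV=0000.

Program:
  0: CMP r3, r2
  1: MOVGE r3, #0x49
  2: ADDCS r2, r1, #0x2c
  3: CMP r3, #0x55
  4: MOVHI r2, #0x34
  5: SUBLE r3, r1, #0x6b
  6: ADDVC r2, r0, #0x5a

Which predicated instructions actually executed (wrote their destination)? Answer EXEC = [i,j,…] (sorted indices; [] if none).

EXEC = [5,6]

0: ✓ CMP  NZCV=1000
1: · MOVGE
2: · ADDCS
3: ✓ CMP  NZCV=1000
4: · MOVHI
5: ✓ SUBLE  r3←0x2c
6: ✓ ADDVC  r2←0x16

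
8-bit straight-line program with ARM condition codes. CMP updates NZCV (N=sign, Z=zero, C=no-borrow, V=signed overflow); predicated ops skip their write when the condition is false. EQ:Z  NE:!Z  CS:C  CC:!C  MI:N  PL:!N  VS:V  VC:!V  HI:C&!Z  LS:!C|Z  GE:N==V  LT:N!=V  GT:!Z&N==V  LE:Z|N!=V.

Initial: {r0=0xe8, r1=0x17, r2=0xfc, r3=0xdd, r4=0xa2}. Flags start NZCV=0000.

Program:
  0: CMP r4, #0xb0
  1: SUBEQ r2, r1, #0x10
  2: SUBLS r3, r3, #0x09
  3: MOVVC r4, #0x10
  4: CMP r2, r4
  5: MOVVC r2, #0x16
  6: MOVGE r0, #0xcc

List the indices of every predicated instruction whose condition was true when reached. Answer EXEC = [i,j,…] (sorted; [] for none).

[0] flags=1000 → (cmp)
[1] flags=1000 EQ?F → skip
[2] flags=1000 LS?T → r3=0xd4
[3] flags=1000 VC?T → r4=0x10
[4] flags=1010 → (cmp)
[5] flags=1010 VC?T → r2=0x16
[6] flags=1010 GE?F → skip

EXEC = [2,3,5]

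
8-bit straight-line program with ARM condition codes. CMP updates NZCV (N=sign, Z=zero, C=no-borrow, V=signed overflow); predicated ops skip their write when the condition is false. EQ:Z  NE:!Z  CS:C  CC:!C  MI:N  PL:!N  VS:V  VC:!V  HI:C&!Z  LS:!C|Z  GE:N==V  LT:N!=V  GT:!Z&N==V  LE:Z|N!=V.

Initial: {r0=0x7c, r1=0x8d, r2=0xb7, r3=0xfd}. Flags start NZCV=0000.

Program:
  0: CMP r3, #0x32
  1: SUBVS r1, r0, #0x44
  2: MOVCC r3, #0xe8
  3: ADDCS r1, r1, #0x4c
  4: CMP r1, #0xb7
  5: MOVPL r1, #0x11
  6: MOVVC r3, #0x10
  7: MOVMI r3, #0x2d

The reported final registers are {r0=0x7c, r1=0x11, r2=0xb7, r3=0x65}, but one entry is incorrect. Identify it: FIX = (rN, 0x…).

0: ✓ CMP  NZCV=1010
1: · SUBVS
2: · MOVCC
3: ✓ ADDCS  r1←0xd9
4: ✓ CMP  NZCV=0010
5: ✓ MOVPL  r1←0x11
6: ✓ MOVVC  r3←0x10
7: · MOVMI

FIX = (r3, 0x10)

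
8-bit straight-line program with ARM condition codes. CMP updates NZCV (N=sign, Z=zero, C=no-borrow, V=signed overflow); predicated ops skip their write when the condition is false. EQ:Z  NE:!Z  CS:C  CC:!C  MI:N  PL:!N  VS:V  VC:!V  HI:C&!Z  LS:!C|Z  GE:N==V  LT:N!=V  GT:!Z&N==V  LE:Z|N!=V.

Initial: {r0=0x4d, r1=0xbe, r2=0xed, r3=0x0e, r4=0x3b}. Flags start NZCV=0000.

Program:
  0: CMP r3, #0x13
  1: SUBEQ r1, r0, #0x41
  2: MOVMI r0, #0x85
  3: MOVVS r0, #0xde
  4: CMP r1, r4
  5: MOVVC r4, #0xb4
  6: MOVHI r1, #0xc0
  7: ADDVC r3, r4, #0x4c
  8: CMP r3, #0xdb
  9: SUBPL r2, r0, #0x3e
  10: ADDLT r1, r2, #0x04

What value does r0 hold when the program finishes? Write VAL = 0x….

VAL = 0x85

0: ✓ CMP  NZCV=1000
1: · SUBEQ
2: ✓ MOVMI  r0←0x85
3: · MOVVS
4: ✓ CMP  NZCV=1010
5: ✓ MOVVC  r4←0xb4
6: ✓ MOVHI  r1←0xc0
7: ✓ ADDVC  r3←0x00
8: ✓ CMP  NZCV=0000
9: ✓ SUBPL  r2←0x47
10: · ADDLT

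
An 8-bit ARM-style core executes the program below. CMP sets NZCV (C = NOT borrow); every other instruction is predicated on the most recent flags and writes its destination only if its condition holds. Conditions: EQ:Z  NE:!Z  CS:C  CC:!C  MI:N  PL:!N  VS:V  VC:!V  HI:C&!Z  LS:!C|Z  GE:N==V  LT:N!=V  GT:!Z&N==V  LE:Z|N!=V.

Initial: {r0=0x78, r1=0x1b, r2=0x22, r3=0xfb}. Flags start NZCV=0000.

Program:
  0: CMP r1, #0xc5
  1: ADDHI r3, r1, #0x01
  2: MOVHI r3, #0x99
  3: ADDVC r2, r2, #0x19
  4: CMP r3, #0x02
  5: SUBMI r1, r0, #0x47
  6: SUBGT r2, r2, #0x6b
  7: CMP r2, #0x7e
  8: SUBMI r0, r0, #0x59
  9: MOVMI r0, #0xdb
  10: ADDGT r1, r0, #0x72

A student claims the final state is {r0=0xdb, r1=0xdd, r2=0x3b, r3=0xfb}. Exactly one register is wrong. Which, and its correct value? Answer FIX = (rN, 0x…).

FIX = (r1, 0x31)

[0] flags=0000 → (cmp)
[1] flags=0000 HI?F → skip
[2] flags=0000 HI?F → skip
[3] flags=0000 VC?T → r2=0x3b
[4] flags=1010 → (cmp)
[5] flags=1010 MI?T → r1=0x31
[6] flags=1010 GT?F → skip
[7] flags=1000 → (cmp)
[8] flags=1000 MI?T → r0=0x1f
[9] flags=1000 MI?T → r0=0xdb
[10] flags=1000 GT?F → skip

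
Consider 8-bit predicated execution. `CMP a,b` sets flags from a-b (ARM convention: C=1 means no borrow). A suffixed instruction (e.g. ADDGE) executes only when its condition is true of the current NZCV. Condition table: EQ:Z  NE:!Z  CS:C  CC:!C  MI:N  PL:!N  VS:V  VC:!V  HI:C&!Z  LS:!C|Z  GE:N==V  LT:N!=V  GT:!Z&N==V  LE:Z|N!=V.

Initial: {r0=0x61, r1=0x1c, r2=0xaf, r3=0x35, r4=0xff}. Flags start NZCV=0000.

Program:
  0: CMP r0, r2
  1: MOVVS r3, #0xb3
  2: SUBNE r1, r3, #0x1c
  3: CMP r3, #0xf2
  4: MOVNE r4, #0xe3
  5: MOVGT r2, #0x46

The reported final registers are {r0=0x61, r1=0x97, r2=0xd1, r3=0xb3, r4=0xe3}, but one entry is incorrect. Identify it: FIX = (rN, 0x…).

0: ✓ CMP  NZCV=1001
1: ✓ MOVVS  r3←0xb3
2: ✓ SUBNE  r1←0x97
3: ✓ CMP  NZCV=1000
4: ✓ MOVNE  r4←0xe3
5: · MOVGT

FIX = (r2, 0xaf)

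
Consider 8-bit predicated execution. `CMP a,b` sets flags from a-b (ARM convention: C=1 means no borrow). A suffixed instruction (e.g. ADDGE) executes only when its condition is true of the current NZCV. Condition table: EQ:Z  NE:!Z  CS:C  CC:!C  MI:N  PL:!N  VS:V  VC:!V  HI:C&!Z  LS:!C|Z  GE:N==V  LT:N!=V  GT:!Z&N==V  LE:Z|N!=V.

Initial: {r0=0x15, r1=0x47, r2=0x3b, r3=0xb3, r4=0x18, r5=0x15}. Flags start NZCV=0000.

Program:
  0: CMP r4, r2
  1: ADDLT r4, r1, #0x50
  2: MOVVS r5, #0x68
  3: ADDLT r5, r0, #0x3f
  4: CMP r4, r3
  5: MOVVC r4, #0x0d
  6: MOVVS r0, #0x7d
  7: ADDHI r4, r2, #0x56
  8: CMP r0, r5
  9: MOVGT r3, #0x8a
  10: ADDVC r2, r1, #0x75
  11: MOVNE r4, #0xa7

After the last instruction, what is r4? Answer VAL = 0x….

[0] flags=1000 → (cmp)
[1] flags=1000 LT?T → r4=0x97
[2] flags=1000 VS?F → skip
[3] flags=1000 LT?T → r5=0x54
[4] flags=1000 → (cmp)
[5] flags=1000 VC?T → r4=0x0d
[6] flags=1000 VS?F → skip
[7] flags=1000 HI?F → skip
[8] flags=1000 → (cmp)
[9] flags=1000 GT?F → skip
[10] flags=1000 VC?T → r2=0xbc
[11] flags=1000 NE?T → r4=0xa7

VAL = 0xa7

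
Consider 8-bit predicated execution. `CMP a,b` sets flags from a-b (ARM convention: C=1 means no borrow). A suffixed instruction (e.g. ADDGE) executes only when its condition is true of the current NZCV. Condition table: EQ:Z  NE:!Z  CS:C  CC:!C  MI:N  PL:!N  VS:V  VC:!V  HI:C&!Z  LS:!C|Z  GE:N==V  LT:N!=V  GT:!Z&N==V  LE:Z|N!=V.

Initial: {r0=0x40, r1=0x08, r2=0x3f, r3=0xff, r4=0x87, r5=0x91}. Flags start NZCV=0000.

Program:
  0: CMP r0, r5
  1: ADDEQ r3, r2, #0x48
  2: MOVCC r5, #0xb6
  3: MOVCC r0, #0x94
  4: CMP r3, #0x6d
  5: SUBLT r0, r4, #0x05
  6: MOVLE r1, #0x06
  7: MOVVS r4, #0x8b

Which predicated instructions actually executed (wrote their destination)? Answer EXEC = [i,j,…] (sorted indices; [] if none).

EXEC = [2,3,5,6]

0: ✓ CMP  NZCV=1001
1: · ADDEQ
2: ✓ MOVCC  r5←0xb6
3: ✓ MOVCC  r0←0x94
4: ✓ CMP  NZCV=1010
5: ✓ SUBLT  r0←0x82
6: ✓ MOVLE  r1←0x06
7: · MOVVS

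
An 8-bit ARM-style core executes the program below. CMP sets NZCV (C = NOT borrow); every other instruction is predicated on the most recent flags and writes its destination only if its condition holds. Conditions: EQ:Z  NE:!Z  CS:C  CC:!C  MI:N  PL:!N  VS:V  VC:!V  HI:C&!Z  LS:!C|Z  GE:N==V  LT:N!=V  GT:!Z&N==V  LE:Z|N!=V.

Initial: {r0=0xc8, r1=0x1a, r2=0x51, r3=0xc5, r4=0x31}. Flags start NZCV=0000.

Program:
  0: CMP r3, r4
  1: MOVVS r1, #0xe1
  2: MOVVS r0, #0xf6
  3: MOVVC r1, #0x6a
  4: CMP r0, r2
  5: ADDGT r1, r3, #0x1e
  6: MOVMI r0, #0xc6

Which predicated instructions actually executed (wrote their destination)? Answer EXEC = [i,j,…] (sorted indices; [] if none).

[0] flags=1010 → (cmp)
[1] flags=1010 VS?F → skip
[2] flags=1010 VS?F → skip
[3] flags=1010 VC?T → r1=0x6a
[4] flags=0011 → (cmp)
[5] flags=0011 GT?F → skip
[6] flags=0011 MI?F → skip

EXEC = [3]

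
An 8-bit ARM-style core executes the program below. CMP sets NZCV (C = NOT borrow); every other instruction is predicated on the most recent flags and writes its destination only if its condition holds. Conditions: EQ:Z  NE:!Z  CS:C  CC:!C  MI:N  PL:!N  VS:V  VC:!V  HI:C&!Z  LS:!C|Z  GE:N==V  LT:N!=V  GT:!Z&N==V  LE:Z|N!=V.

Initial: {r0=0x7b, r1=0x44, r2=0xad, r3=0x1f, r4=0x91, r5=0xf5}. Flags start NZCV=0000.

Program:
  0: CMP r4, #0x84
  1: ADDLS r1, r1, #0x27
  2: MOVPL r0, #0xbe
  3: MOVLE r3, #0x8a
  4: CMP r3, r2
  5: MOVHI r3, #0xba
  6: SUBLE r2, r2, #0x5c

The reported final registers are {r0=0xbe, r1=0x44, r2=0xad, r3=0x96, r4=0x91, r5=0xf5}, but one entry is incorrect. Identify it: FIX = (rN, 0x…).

0: ✓ CMP  NZCV=0010
1: · ADDLS
2: ✓ MOVPL  r0←0xbe
3: · MOVLE
4: ✓ CMP  NZCV=0000
5: · MOVHI
6: · SUBLE

FIX = (r3, 0x1f)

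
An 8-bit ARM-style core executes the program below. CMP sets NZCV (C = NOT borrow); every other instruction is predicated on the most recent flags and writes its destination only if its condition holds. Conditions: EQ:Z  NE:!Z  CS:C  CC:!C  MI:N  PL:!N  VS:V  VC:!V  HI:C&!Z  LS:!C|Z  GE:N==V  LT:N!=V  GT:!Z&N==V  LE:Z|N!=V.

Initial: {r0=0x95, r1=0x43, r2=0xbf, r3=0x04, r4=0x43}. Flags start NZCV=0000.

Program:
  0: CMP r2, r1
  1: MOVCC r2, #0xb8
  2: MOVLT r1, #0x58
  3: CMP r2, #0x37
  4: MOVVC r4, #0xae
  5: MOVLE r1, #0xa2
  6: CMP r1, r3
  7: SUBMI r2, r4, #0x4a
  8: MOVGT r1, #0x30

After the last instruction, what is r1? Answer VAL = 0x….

[0] flags=0011 → (cmp)
[1] flags=0011 CC?F → skip
[2] flags=0011 LT?T → r1=0x58
[3] flags=1010 → (cmp)
[4] flags=1010 VC?T → r4=0xae
[5] flags=1010 LE?T → r1=0xa2
[6] flags=1010 → (cmp)
[7] flags=1010 MI?T → r2=0x64
[8] flags=1010 GT?F → skip

VAL = 0xa2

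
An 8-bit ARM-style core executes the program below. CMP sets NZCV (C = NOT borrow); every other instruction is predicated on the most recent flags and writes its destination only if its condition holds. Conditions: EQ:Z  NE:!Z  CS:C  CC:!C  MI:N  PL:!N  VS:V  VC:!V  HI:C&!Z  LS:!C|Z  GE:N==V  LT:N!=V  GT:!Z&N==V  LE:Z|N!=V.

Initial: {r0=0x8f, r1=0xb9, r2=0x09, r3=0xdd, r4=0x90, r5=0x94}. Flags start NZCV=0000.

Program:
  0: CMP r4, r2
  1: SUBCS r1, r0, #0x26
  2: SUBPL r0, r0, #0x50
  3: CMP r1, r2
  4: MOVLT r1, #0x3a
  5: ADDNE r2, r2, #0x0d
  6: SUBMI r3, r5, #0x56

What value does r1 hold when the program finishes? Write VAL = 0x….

[0] flags=1010 → (cmp)
[1] flags=1010 CS?T → r1=0x69
[2] flags=1010 PL?F → skip
[3] flags=0010 → (cmp)
[4] flags=0010 LT?F → skip
[5] flags=0010 NE?T → r2=0x16
[6] flags=0010 MI?F → skip

VAL = 0x69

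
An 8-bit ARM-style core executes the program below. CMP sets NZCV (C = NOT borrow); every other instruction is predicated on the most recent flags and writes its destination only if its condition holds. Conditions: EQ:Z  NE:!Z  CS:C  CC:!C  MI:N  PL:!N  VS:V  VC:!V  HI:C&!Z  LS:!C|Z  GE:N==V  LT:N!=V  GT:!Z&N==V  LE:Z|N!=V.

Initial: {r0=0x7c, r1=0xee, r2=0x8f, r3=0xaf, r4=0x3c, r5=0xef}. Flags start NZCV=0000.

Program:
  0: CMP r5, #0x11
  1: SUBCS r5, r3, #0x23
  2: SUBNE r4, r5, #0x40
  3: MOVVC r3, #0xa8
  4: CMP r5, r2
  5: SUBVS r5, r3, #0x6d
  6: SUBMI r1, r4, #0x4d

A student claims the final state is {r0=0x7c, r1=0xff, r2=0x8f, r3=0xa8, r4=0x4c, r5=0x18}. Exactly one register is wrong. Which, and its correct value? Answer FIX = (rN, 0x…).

FIX = (r5, 0x8c)

0: ✓ CMP  NZCV=1010
1: ✓ SUBCS  r5←0x8c
2: ✓ SUBNE  r4←0x4c
3: ✓ MOVVC  r3←0xa8
4: ✓ CMP  NZCV=1000
5: · SUBVS
6: ✓ SUBMI  r1←0xff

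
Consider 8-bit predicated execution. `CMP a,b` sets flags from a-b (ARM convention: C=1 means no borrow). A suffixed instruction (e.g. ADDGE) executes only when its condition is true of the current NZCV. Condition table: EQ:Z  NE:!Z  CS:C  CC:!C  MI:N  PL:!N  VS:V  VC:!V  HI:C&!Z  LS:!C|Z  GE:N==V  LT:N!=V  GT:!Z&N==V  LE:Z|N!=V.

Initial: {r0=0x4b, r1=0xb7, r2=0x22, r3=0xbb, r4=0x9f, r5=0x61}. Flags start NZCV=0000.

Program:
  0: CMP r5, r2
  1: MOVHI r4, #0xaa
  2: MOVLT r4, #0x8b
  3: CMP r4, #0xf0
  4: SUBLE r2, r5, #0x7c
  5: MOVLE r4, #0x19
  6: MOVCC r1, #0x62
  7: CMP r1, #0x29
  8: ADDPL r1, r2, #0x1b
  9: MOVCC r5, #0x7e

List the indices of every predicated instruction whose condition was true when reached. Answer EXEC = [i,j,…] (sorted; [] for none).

[0] flags=0010 → (cmp)
[1] flags=0010 HI?T → r4=0xaa
[2] flags=0010 LT?F → skip
[3] flags=1000 → (cmp)
[4] flags=1000 LE?T → r2=0xe5
[5] flags=1000 LE?T → r4=0x19
[6] flags=1000 CC?T → r1=0x62
[7] flags=0010 → (cmp)
[8] flags=0010 PL?T → r1=0x00
[9] flags=0010 CC?F → skip

EXEC = [1,4,5,6,8]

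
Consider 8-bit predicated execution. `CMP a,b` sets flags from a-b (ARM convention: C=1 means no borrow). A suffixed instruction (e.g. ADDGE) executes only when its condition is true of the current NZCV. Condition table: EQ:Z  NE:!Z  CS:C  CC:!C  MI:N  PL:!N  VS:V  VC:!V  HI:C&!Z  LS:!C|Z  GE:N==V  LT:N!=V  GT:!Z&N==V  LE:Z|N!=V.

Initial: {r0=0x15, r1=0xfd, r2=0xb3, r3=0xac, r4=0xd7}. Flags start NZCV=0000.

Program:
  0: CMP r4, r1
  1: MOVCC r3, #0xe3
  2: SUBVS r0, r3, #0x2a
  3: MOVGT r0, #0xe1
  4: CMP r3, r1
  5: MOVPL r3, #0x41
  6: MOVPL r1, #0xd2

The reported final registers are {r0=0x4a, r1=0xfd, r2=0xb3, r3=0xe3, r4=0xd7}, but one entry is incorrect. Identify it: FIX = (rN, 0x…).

FIX = (r0, 0x15)

0: ✓ CMP  NZCV=1000
1: ✓ MOVCC  r3←0xe3
2: · SUBVS
3: · MOVGT
4: ✓ CMP  NZCV=1000
5: · MOVPL
6: · MOVPL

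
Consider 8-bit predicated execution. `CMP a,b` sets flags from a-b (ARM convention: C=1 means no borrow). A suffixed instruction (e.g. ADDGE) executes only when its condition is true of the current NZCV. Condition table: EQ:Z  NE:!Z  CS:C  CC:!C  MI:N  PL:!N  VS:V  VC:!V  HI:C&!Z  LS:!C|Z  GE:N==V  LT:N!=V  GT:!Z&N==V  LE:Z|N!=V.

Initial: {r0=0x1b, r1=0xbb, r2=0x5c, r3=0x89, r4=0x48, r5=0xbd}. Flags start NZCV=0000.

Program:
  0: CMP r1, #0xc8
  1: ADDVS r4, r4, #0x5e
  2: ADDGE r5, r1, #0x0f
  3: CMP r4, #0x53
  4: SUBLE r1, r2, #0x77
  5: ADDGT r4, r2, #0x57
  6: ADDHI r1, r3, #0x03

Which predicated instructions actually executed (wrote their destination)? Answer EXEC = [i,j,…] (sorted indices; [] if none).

EXEC = [4]

0: ✓ CMP  NZCV=1000
1: · ADDVS
2: · ADDGE
3: ✓ CMP  NZCV=1000
4: ✓ SUBLE  r1←0xe5
5: · ADDGT
6: · ADDHI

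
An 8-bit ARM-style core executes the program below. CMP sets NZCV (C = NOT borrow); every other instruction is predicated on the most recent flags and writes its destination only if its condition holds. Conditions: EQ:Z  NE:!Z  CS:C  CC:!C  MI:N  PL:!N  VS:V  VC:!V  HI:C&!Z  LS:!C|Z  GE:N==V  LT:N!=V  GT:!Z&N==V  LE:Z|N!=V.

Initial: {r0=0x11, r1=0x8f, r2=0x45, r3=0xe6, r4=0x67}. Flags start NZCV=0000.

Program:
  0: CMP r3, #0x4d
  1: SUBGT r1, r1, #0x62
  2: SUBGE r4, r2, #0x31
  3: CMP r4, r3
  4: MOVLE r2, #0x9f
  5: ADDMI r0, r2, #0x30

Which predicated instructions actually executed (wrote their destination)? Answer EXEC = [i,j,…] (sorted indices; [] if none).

EXEC = [5]

0: ✓ CMP  NZCV=1010
1: · SUBGT
2: · SUBGE
3: ✓ CMP  NZCV=1001
4: · MOVLE
5: ✓ ADDMI  r0←0x75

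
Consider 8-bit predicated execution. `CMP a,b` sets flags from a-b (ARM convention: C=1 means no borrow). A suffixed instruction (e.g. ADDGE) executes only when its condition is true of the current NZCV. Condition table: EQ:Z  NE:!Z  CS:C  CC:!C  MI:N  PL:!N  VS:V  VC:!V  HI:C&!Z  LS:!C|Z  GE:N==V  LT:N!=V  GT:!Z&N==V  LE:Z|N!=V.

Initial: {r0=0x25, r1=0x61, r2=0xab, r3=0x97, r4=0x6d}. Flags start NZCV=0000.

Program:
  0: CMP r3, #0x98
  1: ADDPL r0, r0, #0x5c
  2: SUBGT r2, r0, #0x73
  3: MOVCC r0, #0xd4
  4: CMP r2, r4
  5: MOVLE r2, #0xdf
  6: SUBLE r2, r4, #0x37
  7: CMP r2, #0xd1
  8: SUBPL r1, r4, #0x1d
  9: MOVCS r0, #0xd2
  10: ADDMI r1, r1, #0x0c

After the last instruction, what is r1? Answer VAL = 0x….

VAL = 0x50

[0] flags=1000 → (cmp)
[1] flags=1000 PL?F → skip
[2] flags=1000 GT?F → skip
[3] flags=1000 CC?T → r0=0xd4
[4] flags=0011 → (cmp)
[5] flags=0011 LE?T → r2=0xdf
[6] flags=0011 LE?T → r2=0x36
[7] flags=0000 → (cmp)
[8] flags=0000 PL?T → r1=0x50
[9] flags=0000 CS?F → skip
[10] flags=0000 MI?F → skip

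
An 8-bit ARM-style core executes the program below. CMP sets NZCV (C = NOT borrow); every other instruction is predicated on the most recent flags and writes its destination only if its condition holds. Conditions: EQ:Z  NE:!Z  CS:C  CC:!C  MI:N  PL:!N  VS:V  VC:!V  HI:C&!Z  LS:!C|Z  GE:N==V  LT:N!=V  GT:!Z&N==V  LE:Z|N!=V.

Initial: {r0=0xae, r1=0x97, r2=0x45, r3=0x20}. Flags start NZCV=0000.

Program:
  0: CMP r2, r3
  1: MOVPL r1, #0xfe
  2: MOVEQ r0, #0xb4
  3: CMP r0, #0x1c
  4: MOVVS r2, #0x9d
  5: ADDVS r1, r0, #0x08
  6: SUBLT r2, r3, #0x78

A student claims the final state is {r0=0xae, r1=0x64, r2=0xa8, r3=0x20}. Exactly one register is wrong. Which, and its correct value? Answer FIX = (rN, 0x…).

FIX = (r1, 0xfe)

0: ✓ CMP  NZCV=0010
1: ✓ MOVPL  r1←0xfe
2: · MOVEQ
3: ✓ CMP  NZCV=1010
4: · MOVVS
5: · ADDVS
6: ✓ SUBLT  r2←0xa8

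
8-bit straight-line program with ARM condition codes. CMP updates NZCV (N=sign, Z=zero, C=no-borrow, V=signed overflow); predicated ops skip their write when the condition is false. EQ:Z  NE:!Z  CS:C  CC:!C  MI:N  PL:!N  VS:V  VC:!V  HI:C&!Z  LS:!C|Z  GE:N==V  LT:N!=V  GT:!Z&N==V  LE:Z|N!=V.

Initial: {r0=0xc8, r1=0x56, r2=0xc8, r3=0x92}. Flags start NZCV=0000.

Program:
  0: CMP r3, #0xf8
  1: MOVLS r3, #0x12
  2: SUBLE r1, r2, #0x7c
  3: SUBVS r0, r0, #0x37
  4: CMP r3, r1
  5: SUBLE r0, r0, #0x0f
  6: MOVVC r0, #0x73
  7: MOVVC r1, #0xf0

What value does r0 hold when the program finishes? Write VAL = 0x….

[0] flags=1000 → (cmp)
[1] flags=1000 LS?T → r3=0x12
[2] flags=1000 LE?T → r1=0x4c
[3] flags=1000 VS?F → skip
[4] flags=1000 → (cmp)
[5] flags=1000 LE?T → r0=0xb9
[6] flags=1000 VC?T → r0=0x73
[7] flags=1000 VC?T → r1=0xf0

VAL = 0x73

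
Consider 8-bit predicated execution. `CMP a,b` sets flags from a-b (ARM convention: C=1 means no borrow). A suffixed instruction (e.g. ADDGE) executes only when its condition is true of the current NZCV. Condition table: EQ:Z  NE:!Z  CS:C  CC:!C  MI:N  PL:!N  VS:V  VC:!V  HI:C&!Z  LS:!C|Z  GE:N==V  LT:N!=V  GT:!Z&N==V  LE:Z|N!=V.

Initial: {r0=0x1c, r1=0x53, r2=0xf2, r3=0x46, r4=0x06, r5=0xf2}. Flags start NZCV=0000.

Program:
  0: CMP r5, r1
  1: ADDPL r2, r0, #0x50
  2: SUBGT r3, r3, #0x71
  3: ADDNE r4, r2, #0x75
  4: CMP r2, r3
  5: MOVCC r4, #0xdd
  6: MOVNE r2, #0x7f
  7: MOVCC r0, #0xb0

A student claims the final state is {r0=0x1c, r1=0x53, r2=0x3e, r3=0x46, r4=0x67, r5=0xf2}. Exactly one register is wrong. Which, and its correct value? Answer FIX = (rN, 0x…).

FIX = (r2, 0x7f)

0: ✓ CMP  NZCV=1010
1: · ADDPL
2: · SUBGT
3: ✓ ADDNE  r4←0x67
4: ✓ CMP  NZCV=1010
5: · MOVCC
6: ✓ MOVNE  r2←0x7f
7: · MOVCC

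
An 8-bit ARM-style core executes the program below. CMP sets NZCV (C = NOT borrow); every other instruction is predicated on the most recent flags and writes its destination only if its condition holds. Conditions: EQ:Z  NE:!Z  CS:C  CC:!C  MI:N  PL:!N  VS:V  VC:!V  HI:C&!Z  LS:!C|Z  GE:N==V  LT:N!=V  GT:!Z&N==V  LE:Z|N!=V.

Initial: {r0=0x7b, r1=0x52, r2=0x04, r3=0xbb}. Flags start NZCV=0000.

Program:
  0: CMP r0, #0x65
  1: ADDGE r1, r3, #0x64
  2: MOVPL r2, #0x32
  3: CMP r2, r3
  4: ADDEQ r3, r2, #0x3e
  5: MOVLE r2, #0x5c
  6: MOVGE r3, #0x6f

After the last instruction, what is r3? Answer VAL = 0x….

[0] flags=0010 → (cmp)
[1] flags=0010 GE?T → r1=0x1f
[2] flags=0010 PL?T → r2=0x32
[3] flags=0000 → (cmp)
[4] flags=0000 EQ?F → skip
[5] flags=0000 LE?F → skip
[6] flags=0000 GE?T → r3=0x6f

VAL = 0x6f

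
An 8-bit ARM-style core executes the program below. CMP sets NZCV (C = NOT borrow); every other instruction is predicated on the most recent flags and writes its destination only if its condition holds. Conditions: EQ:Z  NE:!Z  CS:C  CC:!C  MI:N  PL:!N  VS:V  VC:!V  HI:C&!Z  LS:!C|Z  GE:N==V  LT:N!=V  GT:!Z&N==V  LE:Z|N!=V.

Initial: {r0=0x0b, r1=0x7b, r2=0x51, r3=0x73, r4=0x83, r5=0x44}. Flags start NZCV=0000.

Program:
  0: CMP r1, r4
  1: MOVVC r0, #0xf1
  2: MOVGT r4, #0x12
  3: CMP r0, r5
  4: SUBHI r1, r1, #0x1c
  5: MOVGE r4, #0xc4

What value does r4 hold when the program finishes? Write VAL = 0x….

0: ✓ CMP  NZCV=1001
1: · MOVVC
2: ✓ MOVGT  r4←0x12
3: ✓ CMP  NZCV=1000
4: · SUBHI
5: · MOVGE

VAL = 0x12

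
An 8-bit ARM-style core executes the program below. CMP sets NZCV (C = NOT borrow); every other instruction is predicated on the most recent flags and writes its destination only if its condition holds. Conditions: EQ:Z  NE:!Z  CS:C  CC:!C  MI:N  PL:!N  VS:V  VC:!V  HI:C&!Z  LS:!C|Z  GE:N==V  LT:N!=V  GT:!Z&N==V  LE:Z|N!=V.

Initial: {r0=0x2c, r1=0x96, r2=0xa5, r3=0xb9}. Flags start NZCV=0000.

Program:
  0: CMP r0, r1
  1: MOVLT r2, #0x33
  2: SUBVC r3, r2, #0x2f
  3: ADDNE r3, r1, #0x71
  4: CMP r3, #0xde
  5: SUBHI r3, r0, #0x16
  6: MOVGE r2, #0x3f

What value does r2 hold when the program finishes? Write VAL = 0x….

[0] flags=1001 → (cmp)
[1] flags=1001 LT?F → skip
[2] flags=1001 VC?F → skip
[3] flags=1001 NE?T → r3=0x07
[4] flags=0000 → (cmp)
[5] flags=0000 HI?F → skip
[6] flags=0000 GE?T → r2=0x3f

VAL = 0x3f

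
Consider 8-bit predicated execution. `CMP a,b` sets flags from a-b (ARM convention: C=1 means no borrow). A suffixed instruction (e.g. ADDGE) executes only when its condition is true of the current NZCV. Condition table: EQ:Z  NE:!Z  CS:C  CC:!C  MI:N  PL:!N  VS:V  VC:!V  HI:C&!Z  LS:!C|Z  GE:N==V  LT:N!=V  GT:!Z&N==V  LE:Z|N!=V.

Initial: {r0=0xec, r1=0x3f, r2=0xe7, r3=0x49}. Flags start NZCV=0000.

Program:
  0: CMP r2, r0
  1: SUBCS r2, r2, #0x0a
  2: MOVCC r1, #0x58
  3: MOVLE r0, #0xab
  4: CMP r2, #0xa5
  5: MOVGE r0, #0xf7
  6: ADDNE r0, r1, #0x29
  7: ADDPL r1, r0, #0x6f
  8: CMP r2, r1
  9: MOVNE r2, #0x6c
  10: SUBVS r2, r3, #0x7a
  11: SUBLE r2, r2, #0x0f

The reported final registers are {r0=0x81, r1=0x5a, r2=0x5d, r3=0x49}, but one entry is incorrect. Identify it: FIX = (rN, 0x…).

FIX = (r1, 0xf0)

[0] flags=1000 → (cmp)
[1] flags=1000 CS?F → skip
[2] flags=1000 CC?T → r1=0x58
[3] flags=1000 LE?T → r0=0xab
[4] flags=0010 → (cmp)
[5] flags=0010 GE?T → r0=0xf7
[6] flags=0010 NE?T → r0=0x81
[7] flags=0010 PL?T → r1=0xf0
[8] flags=1000 → (cmp)
[9] flags=1000 NE?T → r2=0x6c
[10] flags=1000 VS?F → skip
[11] flags=1000 LE?T → r2=0x5d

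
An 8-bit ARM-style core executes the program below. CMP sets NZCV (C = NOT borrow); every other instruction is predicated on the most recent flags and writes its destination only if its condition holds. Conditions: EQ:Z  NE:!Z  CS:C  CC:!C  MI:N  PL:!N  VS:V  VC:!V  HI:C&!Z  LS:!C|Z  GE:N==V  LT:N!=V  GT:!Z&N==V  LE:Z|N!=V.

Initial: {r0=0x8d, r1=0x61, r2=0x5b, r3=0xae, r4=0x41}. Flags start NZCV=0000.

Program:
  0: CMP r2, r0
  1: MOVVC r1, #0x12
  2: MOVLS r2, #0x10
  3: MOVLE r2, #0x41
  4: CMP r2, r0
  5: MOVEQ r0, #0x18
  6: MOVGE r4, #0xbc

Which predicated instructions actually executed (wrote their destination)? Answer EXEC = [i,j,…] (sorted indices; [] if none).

0: ✓ CMP  NZCV=1001
1: · MOVVC
2: ✓ MOVLS  r2←0x10
3: · MOVLE
4: ✓ CMP  NZCV=1001
5: · MOVEQ
6: ✓ MOVGE  r4←0xbc

EXEC = [2,6]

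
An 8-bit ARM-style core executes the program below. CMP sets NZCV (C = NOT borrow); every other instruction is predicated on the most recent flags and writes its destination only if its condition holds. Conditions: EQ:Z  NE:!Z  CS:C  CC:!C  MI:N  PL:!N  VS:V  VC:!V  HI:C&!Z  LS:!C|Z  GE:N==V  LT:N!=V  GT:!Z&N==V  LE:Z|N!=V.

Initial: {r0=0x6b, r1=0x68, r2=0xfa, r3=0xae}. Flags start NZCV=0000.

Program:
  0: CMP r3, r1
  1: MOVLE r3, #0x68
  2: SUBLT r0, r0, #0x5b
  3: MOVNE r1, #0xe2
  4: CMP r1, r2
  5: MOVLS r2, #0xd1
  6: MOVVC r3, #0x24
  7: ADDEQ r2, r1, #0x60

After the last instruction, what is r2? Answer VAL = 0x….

0: ✓ CMP  NZCV=0011
1: ✓ MOVLE  r3←0x68
2: ✓ SUBLT  r0←0x10
3: ✓ MOVNE  r1←0xe2
4: ✓ CMP  NZCV=1000
5: ✓ MOVLS  r2←0xd1
6: ✓ MOVVC  r3←0x24
7: · ADDEQ

VAL = 0xd1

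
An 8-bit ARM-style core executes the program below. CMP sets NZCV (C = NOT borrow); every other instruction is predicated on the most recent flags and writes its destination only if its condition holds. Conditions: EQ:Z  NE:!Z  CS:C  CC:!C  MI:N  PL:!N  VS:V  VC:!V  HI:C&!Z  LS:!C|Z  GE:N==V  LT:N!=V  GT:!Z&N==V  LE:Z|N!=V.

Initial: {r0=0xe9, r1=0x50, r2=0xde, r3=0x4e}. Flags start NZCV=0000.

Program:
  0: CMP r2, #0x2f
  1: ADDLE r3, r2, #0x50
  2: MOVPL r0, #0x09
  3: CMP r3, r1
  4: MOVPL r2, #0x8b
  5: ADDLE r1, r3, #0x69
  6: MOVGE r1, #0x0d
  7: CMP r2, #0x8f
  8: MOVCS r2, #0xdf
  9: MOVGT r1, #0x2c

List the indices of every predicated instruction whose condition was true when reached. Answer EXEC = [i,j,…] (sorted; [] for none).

EXEC = [1,5,8,9]

0: ✓ CMP  NZCV=1010
1: ✓ ADDLE  r3←0x2e
2: · MOVPL
3: ✓ CMP  NZCV=1000
4: · MOVPL
5: ✓ ADDLE  r1←0x97
6: · MOVGE
7: ✓ CMP  NZCV=0010
8: ✓ MOVCS  r2←0xdf
9: ✓ MOVGT  r1←0x2c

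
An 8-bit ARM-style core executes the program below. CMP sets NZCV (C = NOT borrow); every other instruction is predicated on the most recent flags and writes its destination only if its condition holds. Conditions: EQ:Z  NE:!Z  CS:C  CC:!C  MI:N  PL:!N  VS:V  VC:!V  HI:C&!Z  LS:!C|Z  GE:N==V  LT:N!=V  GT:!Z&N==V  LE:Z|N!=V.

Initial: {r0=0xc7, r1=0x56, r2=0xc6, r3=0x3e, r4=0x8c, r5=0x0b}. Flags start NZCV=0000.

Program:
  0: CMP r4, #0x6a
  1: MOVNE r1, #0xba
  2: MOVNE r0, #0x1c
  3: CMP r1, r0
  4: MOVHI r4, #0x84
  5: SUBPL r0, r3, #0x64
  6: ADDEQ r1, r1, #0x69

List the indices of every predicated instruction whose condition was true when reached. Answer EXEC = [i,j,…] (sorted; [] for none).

EXEC = [1,2,4]

[0] flags=0011 → (cmp)
[1] flags=0011 NE?T → r1=0xba
[2] flags=0011 NE?T → r0=0x1c
[3] flags=1010 → (cmp)
[4] flags=1010 HI?T → r4=0x84
[5] flags=1010 PL?F → skip
[6] flags=1010 EQ?F → skip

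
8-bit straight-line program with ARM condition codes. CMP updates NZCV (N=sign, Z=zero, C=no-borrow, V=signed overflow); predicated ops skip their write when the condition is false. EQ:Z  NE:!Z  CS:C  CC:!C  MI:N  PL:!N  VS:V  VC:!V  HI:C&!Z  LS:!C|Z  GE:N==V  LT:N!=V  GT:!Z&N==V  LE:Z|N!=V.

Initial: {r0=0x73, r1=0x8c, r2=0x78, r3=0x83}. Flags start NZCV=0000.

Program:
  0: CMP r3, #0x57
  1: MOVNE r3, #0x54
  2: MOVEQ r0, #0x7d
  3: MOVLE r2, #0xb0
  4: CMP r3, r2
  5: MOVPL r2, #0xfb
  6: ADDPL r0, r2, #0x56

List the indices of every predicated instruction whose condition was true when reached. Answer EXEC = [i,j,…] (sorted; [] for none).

EXEC = [1,3]

0: ✓ CMP  NZCV=0011
1: ✓ MOVNE  r3←0x54
2: · MOVEQ
3: ✓ MOVLE  r2←0xb0
4: ✓ CMP  NZCV=1001
5: · MOVPL
6: · ADDPL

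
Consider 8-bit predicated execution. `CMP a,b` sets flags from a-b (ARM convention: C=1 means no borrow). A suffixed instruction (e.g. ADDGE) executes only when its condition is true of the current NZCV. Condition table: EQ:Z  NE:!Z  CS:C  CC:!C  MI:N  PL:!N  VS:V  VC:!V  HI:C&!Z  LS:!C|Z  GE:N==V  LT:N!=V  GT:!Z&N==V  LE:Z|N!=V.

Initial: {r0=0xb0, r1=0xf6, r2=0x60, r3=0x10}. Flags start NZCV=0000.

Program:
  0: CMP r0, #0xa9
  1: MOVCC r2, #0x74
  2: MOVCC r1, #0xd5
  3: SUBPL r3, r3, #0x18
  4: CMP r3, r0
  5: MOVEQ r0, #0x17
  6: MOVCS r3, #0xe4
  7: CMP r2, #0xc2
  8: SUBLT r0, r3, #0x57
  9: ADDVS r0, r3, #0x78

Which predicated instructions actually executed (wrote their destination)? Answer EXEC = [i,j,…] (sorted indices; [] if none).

[0] flags=0010 → (cmp)
[1] flags=0010 CC?F → skip
[2] flags=0010 CC?F → skip
[3] flags=0010 PL?T → r3=0xf8
[4] flags=0010 → (cmp)
[5] flags=0010 EQ?F → skip
[6] flags=0010 CS?T → r3=0xe4
[7] flags=1001 → (cmp)
[8] flags=1001 LT?F → skip
[9] flags=1001 VS?T → r0=0x5c

EXEC = [3,6,9]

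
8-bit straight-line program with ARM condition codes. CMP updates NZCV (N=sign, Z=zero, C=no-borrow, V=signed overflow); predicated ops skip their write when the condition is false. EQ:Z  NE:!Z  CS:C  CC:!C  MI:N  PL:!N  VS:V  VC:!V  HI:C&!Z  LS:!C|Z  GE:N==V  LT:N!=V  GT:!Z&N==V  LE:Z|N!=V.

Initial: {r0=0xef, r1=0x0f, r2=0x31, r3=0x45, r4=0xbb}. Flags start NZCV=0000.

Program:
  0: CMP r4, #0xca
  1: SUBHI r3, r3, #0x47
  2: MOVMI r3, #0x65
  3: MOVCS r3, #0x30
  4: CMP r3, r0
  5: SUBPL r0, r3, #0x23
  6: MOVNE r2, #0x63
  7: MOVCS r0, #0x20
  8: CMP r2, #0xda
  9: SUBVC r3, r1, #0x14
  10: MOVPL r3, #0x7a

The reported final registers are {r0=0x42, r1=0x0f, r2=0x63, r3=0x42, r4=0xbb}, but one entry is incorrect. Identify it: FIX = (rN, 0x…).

0: ✓ CMP  NZCV=1000
1: · SUBHI
2: ✓ MOVMI  r3←0x65
3: · MOVCS
4: ✓ CMP  NZCV=0000
5: ✓ SUBPL  r0←0x42
6: ✓ MOVNE  r2←0x63
7: · MOVCS
8: ✓ CMP  NZCV=1001
9: · SUBVC
10: · MOVPL

FIX = (r3, 0x65)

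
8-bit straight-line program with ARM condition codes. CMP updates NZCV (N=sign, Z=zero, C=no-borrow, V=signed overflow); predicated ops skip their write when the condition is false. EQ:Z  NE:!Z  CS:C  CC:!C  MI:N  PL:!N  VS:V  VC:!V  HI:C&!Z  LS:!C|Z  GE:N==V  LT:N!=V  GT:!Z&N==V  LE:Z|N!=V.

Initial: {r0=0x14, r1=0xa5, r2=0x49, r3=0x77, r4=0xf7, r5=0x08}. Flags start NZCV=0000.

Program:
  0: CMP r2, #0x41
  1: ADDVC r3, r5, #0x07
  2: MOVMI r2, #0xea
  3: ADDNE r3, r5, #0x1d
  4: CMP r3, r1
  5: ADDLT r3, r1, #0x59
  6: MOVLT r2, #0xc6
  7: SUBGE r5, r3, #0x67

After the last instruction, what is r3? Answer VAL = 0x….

VAL = 0x25

0: ✓ CMP  NZCV=0010
1: ✓ ADDVC  r3←0x0f
2: · MOVMI
3: ✓ ADDNE  r3←0x25
4: ✓ CMP  NZCV=1001
5: · ADDLT
6: · MOVLT
7: ✓ SUBGE  r5←0xbe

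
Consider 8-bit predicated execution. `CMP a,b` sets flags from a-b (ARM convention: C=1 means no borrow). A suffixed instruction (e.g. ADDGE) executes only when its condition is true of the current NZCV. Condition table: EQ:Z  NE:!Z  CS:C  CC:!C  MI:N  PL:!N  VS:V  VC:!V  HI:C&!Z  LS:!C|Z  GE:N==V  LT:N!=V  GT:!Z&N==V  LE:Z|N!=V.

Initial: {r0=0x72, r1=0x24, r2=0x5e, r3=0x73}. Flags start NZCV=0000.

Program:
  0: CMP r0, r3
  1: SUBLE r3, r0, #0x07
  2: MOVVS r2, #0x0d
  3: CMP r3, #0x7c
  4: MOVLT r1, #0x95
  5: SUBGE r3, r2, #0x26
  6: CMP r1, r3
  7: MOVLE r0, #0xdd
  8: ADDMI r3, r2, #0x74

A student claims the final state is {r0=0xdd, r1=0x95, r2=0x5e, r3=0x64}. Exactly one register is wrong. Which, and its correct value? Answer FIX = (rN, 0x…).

[0] flags=1000 → (cmp)
[1] flags=1000 LE?T → r3=0x6b
[2] flags=1000 VS?F → skip
[3] flags=1000 → (cmp)
[4] flags=1000 LT?T → r1=0x95
[5] flags=1000 GE?F → skip
[6] flags=0011 → (cmp)
[7] flags=0011 LE?T → r0=0xdd
[8] flags=0011 MI?F → skip

FIX = (r3, 0x6b)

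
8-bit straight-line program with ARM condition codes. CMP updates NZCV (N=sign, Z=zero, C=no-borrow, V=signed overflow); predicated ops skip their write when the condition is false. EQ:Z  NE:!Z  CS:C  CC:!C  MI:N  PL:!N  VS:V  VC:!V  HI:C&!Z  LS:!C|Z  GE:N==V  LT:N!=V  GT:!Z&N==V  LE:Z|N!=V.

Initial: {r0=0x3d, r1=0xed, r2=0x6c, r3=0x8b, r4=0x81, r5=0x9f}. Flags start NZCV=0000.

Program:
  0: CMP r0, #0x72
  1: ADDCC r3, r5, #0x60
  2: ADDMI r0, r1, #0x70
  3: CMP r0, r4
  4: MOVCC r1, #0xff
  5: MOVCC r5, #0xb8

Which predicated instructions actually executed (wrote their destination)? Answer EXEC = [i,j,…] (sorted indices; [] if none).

EXEC = [1,2,4,5]

0: ✓ CMP  NZCV=1000
1: ✓ ADDCC  r3←0xff
2: ✓ ADDMI  r0←0x5d
3: ✓ CMP  NZCV=1001
4: ✓ MOVCC  r1←0xff
5: ✓ MOVCC  r5←0xb8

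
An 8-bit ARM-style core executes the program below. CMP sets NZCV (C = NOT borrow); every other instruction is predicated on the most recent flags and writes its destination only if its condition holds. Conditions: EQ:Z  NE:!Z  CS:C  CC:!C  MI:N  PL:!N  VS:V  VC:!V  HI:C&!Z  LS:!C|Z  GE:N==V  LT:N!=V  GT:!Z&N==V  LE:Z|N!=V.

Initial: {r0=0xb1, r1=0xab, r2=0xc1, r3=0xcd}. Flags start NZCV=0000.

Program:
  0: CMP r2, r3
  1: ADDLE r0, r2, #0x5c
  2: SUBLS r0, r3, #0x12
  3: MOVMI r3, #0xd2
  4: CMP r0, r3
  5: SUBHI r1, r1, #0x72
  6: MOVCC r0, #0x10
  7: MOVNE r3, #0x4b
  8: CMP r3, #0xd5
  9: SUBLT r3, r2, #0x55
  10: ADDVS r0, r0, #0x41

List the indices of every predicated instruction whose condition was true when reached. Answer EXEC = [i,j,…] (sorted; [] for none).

[0] flags=1000 → (cmp)
[1] flags=1000 LE?T → r0=0x1d
[2] flags=1000 LS?T → r0=0xbb
[3] flags=1000 MI?T → r3=0xd2
[4] flags=1000 → (cmp)
[5] flags=1000 HI?F → skip
[6] flags=1000 CC?T → r0=0x10
[7] flags=1000 NE?T → r3=0x4b
[8] flags=0000 → (cmp)
[9] flags=0000 LT?F → skip
[10] flags=0000 VS?F → skip

EXEC = [1,2,3,6,7]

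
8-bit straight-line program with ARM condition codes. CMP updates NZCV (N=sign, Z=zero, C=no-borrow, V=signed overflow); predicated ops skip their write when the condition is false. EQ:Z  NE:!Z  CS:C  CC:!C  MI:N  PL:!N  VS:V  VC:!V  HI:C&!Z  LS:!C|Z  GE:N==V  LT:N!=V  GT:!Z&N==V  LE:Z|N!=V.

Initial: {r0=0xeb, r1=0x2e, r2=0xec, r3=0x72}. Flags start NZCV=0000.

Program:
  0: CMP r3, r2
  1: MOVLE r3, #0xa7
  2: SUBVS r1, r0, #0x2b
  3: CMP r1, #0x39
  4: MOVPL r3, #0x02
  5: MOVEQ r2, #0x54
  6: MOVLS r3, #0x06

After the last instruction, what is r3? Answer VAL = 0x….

[0] flags=1001 → (cmp)
[1] flags=1001 LE?F → skip
[2] flags=1001 VS?T → r1=0xc0
[3] flags=1010 → (cmp)
[4] flags=1010 PL?F → skip
[5] flags=1010 EQ?F → skip
[6] flags=1010 LS?F → skip

VAL = 0x72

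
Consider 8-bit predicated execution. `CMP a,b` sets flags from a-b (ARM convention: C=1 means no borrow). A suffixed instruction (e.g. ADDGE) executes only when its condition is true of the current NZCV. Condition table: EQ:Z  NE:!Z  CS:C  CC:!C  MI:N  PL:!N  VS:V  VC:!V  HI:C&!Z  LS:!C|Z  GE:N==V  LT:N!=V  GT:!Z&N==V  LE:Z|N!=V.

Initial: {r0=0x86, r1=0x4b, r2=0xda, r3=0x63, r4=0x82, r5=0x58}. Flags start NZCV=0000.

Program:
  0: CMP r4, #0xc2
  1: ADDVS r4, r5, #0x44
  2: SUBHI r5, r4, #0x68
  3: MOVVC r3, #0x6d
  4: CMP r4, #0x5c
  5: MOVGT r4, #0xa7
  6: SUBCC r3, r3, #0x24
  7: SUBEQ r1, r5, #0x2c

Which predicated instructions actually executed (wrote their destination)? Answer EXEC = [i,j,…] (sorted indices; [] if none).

EXEC = [3]

[0] flags=1000 → (cmp)
[1] flags=1000 VS?F → skip
[2] flags=1000 HI?F → skip
[3] flags=1000 VC?T → r3=0x6d
[4] flags=0011 → (cmp)
[5] flags=0011 GT?F → skip
[6] flags=0011 CC?F → skip
[7] flags=0011 EQ?F → skip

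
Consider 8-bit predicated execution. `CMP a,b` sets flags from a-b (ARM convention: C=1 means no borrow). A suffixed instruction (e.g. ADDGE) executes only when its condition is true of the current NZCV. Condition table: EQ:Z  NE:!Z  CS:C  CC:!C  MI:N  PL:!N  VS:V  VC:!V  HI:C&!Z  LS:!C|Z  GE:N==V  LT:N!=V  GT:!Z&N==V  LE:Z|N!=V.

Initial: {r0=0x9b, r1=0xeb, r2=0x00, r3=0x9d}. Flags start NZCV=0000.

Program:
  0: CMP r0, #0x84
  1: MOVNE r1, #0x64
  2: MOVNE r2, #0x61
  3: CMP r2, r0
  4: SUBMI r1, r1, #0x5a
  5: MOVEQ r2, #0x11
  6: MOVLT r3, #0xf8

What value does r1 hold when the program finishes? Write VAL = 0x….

0: ✓ CMP  NZCV=0010
1: ✓ MOVNE  r1←0x64
2: ✓ MOVNE  r2←0x61
3: ✓ CMP  NZCV=1001
4: ✓ SUBMI  r1←0x0a
5: · MOVEQ
6: · MOVLT

VAL = 0x0a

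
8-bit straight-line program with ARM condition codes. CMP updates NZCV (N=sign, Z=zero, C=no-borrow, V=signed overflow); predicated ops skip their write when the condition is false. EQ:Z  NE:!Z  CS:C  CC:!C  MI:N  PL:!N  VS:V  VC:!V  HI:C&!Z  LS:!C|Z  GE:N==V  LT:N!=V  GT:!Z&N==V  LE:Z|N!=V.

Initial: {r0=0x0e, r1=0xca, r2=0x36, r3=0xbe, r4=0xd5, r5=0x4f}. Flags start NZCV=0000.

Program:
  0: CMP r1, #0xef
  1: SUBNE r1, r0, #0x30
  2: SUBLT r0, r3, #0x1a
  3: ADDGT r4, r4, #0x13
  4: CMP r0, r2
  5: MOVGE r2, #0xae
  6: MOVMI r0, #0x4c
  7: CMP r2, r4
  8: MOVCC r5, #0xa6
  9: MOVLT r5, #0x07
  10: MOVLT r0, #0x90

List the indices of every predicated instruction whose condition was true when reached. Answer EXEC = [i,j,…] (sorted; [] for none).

EXEC = [1,2,8]

0: ✓ CMP  NZCV=1000
1: ✓ SUBNE  r1←0xde
2: ✓ SUBLT  r0←0xa4
3: · ADDGT
4: ✓ CMP  NZCV=0011
5: · MOVGE
6: · MOVMI
7: ✓ CMP  NZCV=0000
8: ✓ MOVCC  r5←0xa6
9: · MOVLT
10: · MOVLT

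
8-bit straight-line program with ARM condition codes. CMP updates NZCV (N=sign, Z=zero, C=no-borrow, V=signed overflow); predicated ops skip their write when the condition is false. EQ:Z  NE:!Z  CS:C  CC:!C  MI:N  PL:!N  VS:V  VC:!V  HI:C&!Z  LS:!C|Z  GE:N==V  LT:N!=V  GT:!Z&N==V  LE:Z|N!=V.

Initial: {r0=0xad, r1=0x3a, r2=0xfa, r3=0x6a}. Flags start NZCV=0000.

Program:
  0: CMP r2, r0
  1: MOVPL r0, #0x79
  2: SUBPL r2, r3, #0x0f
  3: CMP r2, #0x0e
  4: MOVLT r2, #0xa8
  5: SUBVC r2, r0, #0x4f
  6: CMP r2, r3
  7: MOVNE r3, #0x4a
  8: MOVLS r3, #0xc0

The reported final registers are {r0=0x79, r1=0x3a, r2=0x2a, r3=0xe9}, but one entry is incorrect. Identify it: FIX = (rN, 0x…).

[0] flags=0010 → (cmp)
[1] flags=0010 PL?T → r0=0x79
[2] flags=0010 PL?T → r2=0x5b
[3] flags=0010 → (cmp)
[4] flags=0010 LT?F → skip
[5] flags=0010 VC?T → r2=0x2a
[6] flags=1000 → (cmp)
[7] flags=1000 NE?T → r3=0x4a
[8] flags=1000 LS?T → r3=0xc0

FIX = (r3, 0xc0)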